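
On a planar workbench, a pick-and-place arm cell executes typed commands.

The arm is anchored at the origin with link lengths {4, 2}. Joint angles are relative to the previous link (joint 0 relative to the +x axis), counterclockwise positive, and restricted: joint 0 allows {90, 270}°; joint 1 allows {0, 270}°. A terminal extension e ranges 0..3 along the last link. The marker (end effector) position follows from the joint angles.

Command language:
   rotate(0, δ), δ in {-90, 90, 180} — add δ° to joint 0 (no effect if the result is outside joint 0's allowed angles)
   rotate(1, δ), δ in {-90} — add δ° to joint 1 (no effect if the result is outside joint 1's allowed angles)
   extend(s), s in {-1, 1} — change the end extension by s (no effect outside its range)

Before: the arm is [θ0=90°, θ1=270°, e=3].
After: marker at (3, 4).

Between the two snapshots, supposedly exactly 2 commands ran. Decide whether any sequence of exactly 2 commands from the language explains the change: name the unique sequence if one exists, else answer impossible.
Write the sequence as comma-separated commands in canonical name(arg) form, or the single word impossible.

extend(-1), extend(-1)

t0: [θ0=90°, θ1=270°, e=3]
[1] after extend(-1): [θ0=90°, θ1=270°, e=2]
[2] after extend(-1): [θ0=90°, θ1=270°, e=1]
no other 2-command option fits: unique.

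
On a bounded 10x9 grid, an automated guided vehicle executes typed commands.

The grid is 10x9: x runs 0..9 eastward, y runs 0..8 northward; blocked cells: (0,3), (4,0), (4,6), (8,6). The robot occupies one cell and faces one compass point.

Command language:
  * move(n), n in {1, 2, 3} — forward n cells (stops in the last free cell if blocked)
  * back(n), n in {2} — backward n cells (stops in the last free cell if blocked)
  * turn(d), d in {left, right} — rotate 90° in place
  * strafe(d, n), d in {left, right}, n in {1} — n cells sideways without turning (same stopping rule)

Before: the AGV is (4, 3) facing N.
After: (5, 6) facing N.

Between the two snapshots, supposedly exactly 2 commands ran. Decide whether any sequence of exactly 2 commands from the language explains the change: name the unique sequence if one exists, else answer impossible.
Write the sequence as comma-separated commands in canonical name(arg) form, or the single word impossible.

strafe(right, 1), move(3)

key: order matters: swapping strafe(right, 1) and move(3) lands elsewhere
initial: (4, 3) facing N
[1] after strafe(right, 1): (5, 3) facing N
[2] after move(3): (5, 6) facing N
no other 2-command option fits: unique.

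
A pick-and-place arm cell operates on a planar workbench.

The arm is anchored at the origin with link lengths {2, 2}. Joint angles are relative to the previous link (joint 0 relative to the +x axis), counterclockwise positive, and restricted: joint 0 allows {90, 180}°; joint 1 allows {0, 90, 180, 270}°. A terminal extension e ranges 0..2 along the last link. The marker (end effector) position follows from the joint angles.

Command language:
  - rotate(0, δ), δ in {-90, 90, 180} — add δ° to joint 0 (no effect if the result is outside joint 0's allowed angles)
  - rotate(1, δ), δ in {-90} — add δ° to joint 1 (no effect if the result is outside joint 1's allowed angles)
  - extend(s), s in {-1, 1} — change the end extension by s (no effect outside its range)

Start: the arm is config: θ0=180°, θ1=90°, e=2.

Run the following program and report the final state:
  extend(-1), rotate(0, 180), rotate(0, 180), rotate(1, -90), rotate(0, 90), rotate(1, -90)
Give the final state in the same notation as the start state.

config: θ0=180°, θ1=270°, e=1

begin: config: θ0=180°, θ1=90°, e=2
step 1 (extend(-1)): config: θ0=180°, θ1=90°, e=1
step 2 (rotate(0, 180)): config: θ0=180°, θ1=90°, e=1
step 3 (rotate(0, 180)): config: θ0=180°, θ1=90°, e=1
step 4 (rotate(1, -90)): config: θ0=180°, θ1=0°, e=1
step 5 (rotate(0, 90)): config: θ0=180°, θ1=0°, e=1
step 6 (rotate(1, -90)): config: θ0=180°, θ1=270°, e=1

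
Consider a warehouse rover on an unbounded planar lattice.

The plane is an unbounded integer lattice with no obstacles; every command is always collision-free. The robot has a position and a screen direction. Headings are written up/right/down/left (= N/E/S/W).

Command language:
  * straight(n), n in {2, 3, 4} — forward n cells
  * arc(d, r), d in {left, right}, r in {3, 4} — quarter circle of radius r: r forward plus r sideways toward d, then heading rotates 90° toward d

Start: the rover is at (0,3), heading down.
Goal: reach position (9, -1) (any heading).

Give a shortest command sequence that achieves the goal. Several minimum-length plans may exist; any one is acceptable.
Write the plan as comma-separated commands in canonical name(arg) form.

arc(left, 4), straight(3), straight(2)

from: at (0,3), heading down
[1] after arc(left, 4): at (4,-1), heading right
[2] after straight(3): at (7,-1), heading right
[3] after straight(2): at (9,-1), heading right
no 2-step plan works, so 3 is optimal.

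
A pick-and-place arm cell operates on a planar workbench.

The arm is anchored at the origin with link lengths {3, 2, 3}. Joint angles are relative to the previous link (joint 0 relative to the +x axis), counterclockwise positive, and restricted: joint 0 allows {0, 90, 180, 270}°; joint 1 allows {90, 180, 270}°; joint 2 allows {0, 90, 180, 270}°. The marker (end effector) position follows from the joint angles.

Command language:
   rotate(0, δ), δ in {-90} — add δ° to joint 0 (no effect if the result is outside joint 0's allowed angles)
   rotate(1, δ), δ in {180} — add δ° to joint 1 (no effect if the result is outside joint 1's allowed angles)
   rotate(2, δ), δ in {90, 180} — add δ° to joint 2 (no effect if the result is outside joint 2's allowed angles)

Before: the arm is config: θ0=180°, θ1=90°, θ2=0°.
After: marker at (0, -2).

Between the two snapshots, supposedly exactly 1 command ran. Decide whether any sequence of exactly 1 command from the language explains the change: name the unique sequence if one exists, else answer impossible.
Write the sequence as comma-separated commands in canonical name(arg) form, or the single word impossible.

begin: config: θ0=180°, θ1=90°, θ2=0°
t=1 rotate(2, 90) ⇒ config: θ0=180°, θ1=90°, θ2=90°
all 4 alternatives checked — unique.

rotate(2, 90)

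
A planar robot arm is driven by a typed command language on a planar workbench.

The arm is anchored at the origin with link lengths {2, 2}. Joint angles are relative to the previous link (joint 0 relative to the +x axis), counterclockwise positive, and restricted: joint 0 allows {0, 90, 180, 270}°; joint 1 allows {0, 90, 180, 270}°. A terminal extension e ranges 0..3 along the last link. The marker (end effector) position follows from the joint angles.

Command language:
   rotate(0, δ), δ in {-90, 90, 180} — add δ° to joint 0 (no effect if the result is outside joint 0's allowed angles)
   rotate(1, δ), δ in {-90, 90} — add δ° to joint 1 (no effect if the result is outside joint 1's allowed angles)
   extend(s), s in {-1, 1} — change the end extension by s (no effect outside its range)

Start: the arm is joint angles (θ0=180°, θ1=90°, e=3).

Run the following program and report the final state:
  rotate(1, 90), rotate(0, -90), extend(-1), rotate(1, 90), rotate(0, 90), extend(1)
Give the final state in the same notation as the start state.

joint angles (θ0=180°, θ1=270°, e=3)

initial: joint angles (θ0=180°, θ1=90°, e=3)
step 1 (rotate(1, 90)): joint angles (θ0=180°, θ1=180°, e=3)
step 2 (rotate(0, -90)): joint angles (θ0=90°, θ1=180°, e=3)
step 3 (extend(-1)): joint angles (θ0=90°, θ1=180°, e=2)
step 4 (rotate(1, 90)): joint angles (θ0=90°, θ1=270°, e=2)
step 5 (rotate(0, 90)): joint angles (θ0=180°, θ1=270°, e=2)
step 6 (extend(1)): joint angles (θ0=180°, θ1=270°, e=3)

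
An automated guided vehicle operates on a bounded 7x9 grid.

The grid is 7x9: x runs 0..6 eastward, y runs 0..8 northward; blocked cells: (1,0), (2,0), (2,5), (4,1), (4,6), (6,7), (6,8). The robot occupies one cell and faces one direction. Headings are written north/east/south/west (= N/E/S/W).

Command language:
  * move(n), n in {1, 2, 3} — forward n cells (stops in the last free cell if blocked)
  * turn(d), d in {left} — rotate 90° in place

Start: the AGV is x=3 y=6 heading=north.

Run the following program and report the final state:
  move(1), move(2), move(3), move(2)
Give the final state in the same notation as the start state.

x=3 y=8 heading=north

initial: x=3 y=6 heading=north
t=1 move(1) ⇒ x=3 y=7 heading=north
t=2 move(2) ⇒ x=3 y=8 heading=north
t=3 move(3) ⇒ x=3 y=8 heading=north
t=4 move(2) ⇒ x=3 y=8 heading=north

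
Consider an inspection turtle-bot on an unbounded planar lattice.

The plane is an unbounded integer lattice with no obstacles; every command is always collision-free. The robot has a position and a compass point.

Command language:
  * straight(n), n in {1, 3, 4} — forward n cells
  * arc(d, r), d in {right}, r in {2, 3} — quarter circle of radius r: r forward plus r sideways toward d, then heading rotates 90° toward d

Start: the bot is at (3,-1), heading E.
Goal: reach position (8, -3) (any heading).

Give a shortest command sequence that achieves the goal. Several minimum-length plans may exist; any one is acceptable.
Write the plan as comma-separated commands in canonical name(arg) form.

straight(3), arc(right, 2)

initial: at (3,-1), heading E
step 1 (straight(3)): at (6,-1), heading E
step 2 (arc(right, 2)): at (8,-3), heading S
minimal: 2 command(s), checked below 2.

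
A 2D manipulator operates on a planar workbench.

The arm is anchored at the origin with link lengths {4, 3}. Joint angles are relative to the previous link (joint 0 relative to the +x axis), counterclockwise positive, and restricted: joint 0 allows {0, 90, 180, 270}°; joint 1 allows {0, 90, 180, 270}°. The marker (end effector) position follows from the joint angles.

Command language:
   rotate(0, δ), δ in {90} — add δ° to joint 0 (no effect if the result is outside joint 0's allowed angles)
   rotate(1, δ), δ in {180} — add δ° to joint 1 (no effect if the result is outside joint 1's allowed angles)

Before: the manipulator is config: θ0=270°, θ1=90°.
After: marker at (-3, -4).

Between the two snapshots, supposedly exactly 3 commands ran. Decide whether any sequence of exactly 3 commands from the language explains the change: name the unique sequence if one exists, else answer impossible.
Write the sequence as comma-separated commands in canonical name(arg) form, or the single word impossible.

rotate(1, 180), rotate(1, 180), rotate(1, 180)

start: config: θ0=270°, θ1=90°
t=1 rotate(1, 180) ⇒ config: θ0=270°, θ1=270°
t=2 rotate(1, 180) ⇒ config: θ0=270°, θ1=90°
t=3 rotate(1, 180) ⇒ config: θ0=270°, θ1=270°
all 8 alternatives checked — unique.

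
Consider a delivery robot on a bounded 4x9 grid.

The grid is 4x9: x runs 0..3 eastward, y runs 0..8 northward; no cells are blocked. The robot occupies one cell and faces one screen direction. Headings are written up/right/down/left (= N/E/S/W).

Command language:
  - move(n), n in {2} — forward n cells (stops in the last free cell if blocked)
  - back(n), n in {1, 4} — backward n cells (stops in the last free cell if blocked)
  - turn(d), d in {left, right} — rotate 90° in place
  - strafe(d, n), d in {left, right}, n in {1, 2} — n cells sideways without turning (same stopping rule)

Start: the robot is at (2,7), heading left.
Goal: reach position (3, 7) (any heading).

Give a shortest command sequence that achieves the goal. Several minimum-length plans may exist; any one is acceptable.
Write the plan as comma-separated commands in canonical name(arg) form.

back(4)

t0: at (2,7), heading left
1. back(4) → at (3,7), heading left
shorter routes all fall short; 1 is best.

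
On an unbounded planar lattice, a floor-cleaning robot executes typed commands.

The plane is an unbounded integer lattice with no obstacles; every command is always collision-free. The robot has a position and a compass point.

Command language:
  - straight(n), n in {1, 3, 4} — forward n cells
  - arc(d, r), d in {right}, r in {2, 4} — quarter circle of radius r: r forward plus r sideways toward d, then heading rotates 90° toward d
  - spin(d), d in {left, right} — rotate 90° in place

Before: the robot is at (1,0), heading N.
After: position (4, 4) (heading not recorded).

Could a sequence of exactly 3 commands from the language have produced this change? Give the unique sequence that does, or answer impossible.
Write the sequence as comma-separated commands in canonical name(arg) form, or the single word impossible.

key: order matters: swapping straight(4) and straight(3) lands elsewhere
start: at (1,0), heading N
1. straight(4) → at (1,4), heading N
2. spin(right) → at (1,4), heading E
3. straight(3) → at (4,4), heading E
uniquely the one of 343 3-step routes that fits.

straight(4), spin(right), straight(3)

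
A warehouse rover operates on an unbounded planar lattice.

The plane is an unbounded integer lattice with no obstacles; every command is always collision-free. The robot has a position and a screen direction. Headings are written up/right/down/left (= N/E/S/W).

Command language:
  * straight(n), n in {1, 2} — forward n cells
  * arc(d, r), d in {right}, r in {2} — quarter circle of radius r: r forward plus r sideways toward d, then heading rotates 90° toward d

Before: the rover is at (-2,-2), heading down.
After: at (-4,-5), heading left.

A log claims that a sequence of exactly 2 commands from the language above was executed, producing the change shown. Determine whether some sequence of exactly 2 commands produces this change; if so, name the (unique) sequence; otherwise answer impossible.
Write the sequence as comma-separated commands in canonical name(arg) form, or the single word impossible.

straight(1), arc(right, 2)

key: cell and facing (now W) both changed — the 2 commands mix motion and turning
start: at (-2,-2), heading down
1. straight(1) → at (-2,-3), heading down
2. arc(right, 2) → at (-4,-5), heading left
no rival 2-sequence matches.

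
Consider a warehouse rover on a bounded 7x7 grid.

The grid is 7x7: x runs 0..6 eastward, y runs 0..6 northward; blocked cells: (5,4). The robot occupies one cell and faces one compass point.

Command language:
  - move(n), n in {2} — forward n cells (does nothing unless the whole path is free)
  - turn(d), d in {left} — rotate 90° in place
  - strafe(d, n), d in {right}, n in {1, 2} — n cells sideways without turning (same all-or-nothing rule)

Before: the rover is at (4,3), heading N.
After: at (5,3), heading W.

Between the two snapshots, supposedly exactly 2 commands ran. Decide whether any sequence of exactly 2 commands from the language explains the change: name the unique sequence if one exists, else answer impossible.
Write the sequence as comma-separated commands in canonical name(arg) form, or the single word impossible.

strafe(right, 1), turn(left)

key: cell and facing (now W) both changed — the 2 commands mix motion and turning
from: at (4,3), heading N
t=1 strafe(right, 1) ⇒ at (5,3), heading N
t=2 turn(left) ⇒ at (5,3), heading W
uniquely the one of 16 2-step routes that fits.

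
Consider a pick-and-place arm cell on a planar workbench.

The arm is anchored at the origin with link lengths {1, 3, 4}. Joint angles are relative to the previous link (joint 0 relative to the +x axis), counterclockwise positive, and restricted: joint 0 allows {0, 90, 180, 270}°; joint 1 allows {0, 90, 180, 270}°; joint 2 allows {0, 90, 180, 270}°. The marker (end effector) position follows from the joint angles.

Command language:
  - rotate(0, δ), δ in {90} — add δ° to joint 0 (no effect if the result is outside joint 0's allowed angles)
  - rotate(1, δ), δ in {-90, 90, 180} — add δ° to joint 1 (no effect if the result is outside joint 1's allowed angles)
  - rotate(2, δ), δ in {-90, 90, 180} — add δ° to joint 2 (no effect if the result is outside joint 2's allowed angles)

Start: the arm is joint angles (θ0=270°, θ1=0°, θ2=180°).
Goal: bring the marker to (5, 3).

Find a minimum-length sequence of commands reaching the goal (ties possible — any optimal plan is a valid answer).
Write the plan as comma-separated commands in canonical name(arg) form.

rotate(2, 90), rotate(1, 90), rotate(0, 90)

start: joint angles (θ0=270°, θ1=0°, θ2=180°)
t=1 rotate(2, 90) ⇒ joint angles (θ0=270°, θ1=0°, θ2=270°)
t=2 rotate(1, 90) ⇒ joint angles (θ0=270°, θ1=90°, θ2=270°)
t=3 rotate(0, 90) ⇒ joint angles (θ0=0°, θ1=90°, θ2=270°)
minimal: 3 command(s), checked below 3.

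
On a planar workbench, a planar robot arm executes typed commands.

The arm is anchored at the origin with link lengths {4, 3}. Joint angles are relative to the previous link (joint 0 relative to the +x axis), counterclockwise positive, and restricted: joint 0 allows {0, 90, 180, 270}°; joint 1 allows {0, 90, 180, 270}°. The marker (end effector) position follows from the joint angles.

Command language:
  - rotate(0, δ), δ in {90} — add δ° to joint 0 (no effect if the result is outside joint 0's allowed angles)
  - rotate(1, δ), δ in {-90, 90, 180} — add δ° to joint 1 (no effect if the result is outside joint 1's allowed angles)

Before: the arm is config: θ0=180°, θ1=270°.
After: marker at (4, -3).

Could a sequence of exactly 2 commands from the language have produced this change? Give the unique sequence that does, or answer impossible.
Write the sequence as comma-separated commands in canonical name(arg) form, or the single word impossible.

rotate(0, 90), rotate(0, 90)

start: config: θ0=180°, θ1=270°
[1] after rotate(0, 90): config: θ0=270°, θ1=270°
[2] after rotate(0, 90): config: θ0=0°, θ1=270°
no other 2-command option fits: unique.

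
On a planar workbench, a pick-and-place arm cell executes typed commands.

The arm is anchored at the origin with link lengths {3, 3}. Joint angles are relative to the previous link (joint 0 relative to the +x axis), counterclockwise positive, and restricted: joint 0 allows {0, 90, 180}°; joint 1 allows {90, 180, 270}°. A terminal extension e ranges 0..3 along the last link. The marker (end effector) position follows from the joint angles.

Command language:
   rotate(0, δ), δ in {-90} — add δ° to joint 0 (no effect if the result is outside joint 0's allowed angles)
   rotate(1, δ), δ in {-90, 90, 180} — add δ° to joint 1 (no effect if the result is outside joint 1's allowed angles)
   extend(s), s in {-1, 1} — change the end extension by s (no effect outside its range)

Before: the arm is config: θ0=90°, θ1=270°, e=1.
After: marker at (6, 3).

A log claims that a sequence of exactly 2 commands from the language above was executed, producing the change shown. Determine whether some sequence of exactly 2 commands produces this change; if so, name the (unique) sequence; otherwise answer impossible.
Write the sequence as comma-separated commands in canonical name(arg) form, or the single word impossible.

extend(1), extend(1)

t0: config: θ0=90°, θ1=270°, e=1
[1] after extend(1): config: θ0=90°, θ1=270°, e=2
[2] after extend(1): config: θ0=90°, θ1=270°, e=3
no rival 2-sequence matches.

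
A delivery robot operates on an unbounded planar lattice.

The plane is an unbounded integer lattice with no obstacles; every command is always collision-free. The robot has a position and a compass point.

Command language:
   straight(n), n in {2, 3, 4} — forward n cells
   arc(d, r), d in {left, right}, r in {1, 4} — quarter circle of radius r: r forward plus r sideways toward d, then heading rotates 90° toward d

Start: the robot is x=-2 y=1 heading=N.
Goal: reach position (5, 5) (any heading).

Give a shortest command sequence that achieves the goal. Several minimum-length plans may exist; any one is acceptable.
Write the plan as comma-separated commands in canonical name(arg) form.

initial: x=-2 y=1 heading=N
1. arc(right, 4) → x=2 y=5 heading=E
2. straight(3) → x=5 y=5 heading=E
nothing shorter than 2 reaches the goal.

arc(right, 4), straight(3)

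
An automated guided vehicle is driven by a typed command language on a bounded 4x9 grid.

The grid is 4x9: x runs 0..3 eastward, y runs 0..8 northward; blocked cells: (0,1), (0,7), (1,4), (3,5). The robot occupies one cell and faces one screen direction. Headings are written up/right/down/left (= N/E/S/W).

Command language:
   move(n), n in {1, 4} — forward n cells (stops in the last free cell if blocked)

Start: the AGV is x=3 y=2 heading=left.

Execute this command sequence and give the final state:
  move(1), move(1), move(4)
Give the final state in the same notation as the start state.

x=0 y=2 heading=left

start: x=3 y=2 heading=left
t=1 move(1) ⇒ x=2 y=2 heading=left
t=2 move(1) ⇒ x=1 y=2 heading=left
t=3 move(4) ⇒ x=0 y=2 heading=left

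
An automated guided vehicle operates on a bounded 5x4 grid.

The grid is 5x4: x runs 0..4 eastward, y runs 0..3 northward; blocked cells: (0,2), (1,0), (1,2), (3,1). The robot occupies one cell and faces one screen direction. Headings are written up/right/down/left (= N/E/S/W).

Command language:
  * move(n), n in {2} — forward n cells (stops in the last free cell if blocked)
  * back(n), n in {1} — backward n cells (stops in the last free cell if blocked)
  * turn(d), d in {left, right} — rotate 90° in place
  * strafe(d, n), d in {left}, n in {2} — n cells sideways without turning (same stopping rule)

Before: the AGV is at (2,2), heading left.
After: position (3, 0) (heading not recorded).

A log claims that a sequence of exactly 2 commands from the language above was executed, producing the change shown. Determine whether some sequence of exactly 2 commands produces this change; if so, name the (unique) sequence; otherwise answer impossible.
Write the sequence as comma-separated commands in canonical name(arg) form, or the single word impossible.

key: running back(1) before strafe(left, 2) would end elsewhere — order is forced
initial: at (2,2), heading left
t=1 strafe(left, 2) ⇒ at (2,0), heading left
t=2 back(1) ⇒ at (3,0), heading left
no other 2-command option fits: unique.

strafe(left, 2), back(1)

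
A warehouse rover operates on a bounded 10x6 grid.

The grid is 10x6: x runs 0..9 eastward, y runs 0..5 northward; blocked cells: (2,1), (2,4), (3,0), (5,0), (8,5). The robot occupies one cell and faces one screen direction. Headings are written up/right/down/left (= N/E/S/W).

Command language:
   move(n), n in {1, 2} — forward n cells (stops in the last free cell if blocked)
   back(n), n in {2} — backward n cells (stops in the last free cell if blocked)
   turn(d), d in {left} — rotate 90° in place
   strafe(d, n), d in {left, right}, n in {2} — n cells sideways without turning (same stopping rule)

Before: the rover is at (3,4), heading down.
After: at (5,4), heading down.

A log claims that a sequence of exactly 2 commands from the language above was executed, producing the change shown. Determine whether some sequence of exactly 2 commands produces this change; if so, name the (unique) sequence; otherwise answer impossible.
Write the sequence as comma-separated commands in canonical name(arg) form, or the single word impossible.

key: order matters: swapping strafe(right, 2) and strafe(left, 2) lands elsewhere
t0: at (3,4), heading down
[1] after strafe(right, 2): at (3,4), heading down
[2] after strafe(left, 2): at (5,4), heading down
no rival 2-sequence matches.

strafe(right, 2), strafe(left, 2)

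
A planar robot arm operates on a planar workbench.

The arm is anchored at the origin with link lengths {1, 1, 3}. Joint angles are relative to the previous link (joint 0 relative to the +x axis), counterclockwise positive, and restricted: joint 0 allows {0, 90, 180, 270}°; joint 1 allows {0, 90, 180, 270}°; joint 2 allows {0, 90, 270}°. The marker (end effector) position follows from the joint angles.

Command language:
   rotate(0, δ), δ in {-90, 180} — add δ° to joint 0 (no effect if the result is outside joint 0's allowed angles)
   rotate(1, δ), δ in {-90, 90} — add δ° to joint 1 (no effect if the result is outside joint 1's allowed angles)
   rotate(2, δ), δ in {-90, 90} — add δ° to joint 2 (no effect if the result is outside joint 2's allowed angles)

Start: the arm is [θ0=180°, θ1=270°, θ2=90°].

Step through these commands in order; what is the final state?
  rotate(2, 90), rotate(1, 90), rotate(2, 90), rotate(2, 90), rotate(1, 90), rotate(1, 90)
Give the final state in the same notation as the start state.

[θ0=180°, θ1=180°, θ2=90°]

t0: [θ0=180°, θ1=270°, θ2=90°]
t=1 rotate(2, 90) ⇒ [θ0=180°, θ1=270°, θ2=90°]
t=2 rotate(1, 90) ⇒ [θ0=180°, θ1=0°, θ2=90°]
t=3 rotate(2, 90) ⇒ [θ0=180°, θ1=0°, θ2=90°]
t=4 rotate(2, 90) ⇒ [θ0=180°, θ1=0°, θ2=90°]
t=5 rotate(1, 90) ⇒ [θ0=180°, θ1=90°, θ2=90°]
t=6 rotate(1, 90) ⇒ [θ0=180°, θ1=180°, θ2=90°]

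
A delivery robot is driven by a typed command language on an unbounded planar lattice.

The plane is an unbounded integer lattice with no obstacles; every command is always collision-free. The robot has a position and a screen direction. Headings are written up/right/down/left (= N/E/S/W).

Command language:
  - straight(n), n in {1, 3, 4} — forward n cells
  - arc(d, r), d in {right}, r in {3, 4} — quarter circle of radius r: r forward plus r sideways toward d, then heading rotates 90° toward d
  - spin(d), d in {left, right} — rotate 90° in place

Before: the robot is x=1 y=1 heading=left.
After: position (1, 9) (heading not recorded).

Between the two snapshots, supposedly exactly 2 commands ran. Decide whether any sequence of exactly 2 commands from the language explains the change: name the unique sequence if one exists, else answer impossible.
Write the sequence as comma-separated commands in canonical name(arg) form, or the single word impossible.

t0: x=1 y=1 heading=left
step 1 (arc(right, 4)): x=-3 y=5 heading=up
step 2 (arc(right, 4)): x=1 y=9 heading=right
all 49 alternatives checked — unique.

arc(right, 4), arc(right, 4)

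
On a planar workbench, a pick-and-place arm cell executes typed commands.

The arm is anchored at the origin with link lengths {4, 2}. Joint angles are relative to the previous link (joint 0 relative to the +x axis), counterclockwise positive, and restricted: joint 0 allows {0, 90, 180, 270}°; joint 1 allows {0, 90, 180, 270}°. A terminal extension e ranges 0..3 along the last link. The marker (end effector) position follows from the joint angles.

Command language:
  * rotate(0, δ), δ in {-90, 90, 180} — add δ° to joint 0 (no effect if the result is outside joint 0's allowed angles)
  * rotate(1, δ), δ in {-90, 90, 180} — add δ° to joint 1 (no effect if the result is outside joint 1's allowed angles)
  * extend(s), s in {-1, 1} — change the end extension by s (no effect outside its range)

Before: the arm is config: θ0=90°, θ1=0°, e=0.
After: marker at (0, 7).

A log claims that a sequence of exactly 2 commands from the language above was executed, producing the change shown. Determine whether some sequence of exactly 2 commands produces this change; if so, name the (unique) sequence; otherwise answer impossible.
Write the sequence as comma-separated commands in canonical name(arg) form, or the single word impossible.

extend(-1), extend(1)

key: order matters: swapping extend(-1) and extend(1) lands elsewhere
start: config: θ0=90°, θ1=0°, e=0
1. extend(-1) → config: θ0=90°, θ1=0°, e=0
2. extend(1) → config: θ0=90°, θ1=0°, e=1
all 64 alternatives checked — unique.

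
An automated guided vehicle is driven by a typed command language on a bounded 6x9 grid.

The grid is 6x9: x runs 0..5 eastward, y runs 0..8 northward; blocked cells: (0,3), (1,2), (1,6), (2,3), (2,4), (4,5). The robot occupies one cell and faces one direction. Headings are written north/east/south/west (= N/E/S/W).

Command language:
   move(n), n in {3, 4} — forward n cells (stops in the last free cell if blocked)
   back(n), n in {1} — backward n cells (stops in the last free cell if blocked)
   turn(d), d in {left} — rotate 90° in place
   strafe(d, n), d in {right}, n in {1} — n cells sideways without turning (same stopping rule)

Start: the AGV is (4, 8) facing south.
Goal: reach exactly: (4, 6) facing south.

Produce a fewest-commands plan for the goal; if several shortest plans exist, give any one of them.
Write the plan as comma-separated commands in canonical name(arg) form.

move(3)

t0: (4, 8) facing south
1. move(3) → (4, 6) facing south
shorter routes all fall short; 1 is best.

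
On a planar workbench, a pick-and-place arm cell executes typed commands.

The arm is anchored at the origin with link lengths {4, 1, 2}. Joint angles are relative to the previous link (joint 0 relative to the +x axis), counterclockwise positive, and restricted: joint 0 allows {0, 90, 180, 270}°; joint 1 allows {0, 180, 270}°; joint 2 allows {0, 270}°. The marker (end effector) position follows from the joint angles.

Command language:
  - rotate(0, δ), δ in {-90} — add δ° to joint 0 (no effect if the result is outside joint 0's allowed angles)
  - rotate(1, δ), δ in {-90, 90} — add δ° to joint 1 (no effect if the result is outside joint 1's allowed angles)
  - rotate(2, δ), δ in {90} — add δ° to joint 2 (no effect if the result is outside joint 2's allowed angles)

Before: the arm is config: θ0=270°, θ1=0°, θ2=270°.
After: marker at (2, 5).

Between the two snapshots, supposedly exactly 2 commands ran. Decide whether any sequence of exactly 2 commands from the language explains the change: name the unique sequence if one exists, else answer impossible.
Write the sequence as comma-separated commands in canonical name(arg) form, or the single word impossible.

t0: config: θ0=270°, θ1=0°, θ2=270°
step 1 (rotate(0, -90)): config: θ0=180°, θ1=0°, θ2=270°
step 2 (rotate(0, -90)): config: θ0=90°, θ1=0°, θ2=270°
all 16 alternatives checked — unique.

rotate(0, -90), rotate(0, -90)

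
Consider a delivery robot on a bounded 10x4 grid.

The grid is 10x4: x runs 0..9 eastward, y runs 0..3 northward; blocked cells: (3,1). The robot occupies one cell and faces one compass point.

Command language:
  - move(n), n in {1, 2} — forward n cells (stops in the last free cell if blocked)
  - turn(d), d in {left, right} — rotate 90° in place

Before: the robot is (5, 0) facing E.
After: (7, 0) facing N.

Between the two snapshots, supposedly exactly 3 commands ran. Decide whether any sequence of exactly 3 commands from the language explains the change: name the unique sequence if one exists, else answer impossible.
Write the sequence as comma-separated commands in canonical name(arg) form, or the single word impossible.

key: running turn(left) before move(1) would end elsewhere — order is forced
t0: (5, 0) facing E
[1] after move(1): (6, 0) facing E
[2] after move(1): (7, 0) facing E
[3] after turn(left): (7, 0) facing N
no other 3-command option fits: unique.

move(1), move(1), turn(left)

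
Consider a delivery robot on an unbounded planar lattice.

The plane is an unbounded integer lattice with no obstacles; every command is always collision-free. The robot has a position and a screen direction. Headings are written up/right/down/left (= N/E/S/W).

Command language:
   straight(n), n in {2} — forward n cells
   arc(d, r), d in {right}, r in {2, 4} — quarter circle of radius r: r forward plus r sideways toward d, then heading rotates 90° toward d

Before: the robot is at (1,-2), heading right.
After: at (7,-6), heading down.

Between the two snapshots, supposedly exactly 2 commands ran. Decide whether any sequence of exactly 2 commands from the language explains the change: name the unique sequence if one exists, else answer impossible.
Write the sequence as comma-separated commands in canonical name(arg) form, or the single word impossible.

straight(2), arc(right, 4)

key: order matters: swapping straight(2) and arc(right, 4) lands elsewhere
begin: at (1,-2), heading right
[1] after straight(2): at (3,-2), heading right
[2] after arc(right, 4): at (7,-6), heading down
no other 2-command option fits: unique.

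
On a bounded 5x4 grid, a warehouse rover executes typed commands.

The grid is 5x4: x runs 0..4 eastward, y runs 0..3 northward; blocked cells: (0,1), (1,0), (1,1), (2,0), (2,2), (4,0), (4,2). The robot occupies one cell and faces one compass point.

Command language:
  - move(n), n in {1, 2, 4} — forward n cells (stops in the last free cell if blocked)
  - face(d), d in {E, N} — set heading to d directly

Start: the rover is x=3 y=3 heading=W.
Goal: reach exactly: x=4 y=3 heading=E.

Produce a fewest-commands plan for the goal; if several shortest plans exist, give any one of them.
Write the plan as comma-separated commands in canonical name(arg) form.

t0: x=3 y=3 heading=W
t=1 face(E) ⇒ x=3 y=3 heading=E
t=2 move(4) ⇒ x=4 y=3 heading=E
no 1-step plan works, so 2 is optimal.

face(E), move(4)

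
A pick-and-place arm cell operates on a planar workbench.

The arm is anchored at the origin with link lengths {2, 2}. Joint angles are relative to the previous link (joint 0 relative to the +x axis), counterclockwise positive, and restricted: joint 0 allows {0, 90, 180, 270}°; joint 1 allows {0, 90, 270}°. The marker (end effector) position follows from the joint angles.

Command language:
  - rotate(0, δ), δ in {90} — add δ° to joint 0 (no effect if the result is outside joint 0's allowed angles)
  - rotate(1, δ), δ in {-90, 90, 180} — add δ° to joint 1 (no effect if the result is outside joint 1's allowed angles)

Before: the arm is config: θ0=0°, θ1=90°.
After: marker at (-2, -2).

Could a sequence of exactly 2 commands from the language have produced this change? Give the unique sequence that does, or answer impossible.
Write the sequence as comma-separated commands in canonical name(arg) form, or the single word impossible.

rotate(0, 90), rotate(0, 90)

begin: config: θ0=0°, θ1=90°
step 1 (rotate(0, 90)): config: θ0=90°, θ1=90°
step 2 (rotate(0, 90)): config: θ0=180°, θ1=90°
no rival 2-sequence matches.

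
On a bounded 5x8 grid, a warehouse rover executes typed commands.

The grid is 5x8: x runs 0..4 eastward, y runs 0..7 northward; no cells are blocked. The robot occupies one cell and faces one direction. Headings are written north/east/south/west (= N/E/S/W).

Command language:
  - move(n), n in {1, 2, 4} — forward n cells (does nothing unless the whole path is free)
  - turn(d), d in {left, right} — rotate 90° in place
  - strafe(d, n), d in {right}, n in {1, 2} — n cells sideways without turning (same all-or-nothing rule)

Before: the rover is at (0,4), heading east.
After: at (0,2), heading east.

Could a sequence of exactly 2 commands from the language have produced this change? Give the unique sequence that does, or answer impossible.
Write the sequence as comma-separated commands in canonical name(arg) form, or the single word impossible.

strafe(right, 1), strafe(right, 1)

key: still facing E at the end — nothing in the sequence rotates
begin: at (0,4), heading east
t=1 strafe(right, 1) ⇒ at (0,3), heading east
t=2 strafe(right, 1) ⇒ at (0,2), heading east
no rival 2-sequence matches.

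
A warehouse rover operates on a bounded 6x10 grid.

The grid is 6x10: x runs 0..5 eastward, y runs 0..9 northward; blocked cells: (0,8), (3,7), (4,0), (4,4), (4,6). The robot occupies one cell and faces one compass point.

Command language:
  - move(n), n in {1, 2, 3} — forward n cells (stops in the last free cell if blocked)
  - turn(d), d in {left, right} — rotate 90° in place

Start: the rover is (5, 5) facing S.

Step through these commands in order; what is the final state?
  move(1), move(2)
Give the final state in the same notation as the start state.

(5, 2) facing S

from: (5, 5) facing S
1. move(1) → (5, 4) facing S
2. move(2) → (5, 2) facing S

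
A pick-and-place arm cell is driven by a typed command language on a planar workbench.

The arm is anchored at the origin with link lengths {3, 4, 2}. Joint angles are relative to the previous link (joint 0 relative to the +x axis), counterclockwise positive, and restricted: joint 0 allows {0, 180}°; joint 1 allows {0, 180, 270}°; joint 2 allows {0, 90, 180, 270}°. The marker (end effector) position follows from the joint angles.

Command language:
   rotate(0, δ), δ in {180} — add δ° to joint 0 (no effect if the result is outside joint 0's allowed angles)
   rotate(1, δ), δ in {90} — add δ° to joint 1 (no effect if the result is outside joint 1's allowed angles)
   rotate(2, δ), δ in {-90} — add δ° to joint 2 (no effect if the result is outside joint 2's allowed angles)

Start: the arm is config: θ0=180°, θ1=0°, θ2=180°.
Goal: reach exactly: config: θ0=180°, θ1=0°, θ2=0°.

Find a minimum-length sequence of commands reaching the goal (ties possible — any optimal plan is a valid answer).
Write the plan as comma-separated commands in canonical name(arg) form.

rotate(2, -90), rotate(2, -90)

start: config: θ0=180°, θ1=0°, θ2=180°
[1] after rotate(2, -90): config: θ0=180°, θ1=0°, θ2=90°
[2] after rotate(2, -90): config: θ0=180°, θ1=0°, θ2=0°
shorter routes all fall short; 2 is best.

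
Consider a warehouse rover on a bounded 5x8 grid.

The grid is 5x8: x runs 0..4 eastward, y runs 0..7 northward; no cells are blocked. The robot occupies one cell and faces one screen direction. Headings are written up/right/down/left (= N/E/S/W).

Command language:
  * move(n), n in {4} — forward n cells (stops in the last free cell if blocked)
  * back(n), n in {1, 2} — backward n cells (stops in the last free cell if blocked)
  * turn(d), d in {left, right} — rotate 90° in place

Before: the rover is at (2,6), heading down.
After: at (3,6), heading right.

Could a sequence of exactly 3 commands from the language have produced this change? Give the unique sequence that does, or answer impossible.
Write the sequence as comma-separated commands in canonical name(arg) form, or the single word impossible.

key: running back(1) before turn(left) would end elsewhere — order is forced
t0: at (2,6), heading down
step 1 (turn(left)): at (2,6), heading right
step 2 (move(4)): at (4,6), heading right
step 3 (back(1)): at (3,6), heading right
uniquely the one of 125 3-step routes that fits.

turn(left), move(4), back(1)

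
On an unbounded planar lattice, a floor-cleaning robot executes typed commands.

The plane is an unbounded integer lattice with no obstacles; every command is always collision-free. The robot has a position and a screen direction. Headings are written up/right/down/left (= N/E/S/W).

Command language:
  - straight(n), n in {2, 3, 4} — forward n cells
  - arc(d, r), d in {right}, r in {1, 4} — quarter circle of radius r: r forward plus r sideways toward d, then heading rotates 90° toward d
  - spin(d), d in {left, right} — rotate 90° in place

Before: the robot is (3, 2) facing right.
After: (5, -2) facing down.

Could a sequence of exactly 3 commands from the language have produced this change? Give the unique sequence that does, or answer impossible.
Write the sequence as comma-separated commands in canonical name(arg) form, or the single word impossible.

key: cell and facing (now S) both changed — the 3 commands mix motion and turning
from: (3, 2) facing right
[1] after straight(2): (5, 2) facing right
[2] after spin(right): (5, 2) facing down
[3] after straight(4): (5, -2) facing down
no rival 3-sequence matches.

straight(2), spin(right), straight(4)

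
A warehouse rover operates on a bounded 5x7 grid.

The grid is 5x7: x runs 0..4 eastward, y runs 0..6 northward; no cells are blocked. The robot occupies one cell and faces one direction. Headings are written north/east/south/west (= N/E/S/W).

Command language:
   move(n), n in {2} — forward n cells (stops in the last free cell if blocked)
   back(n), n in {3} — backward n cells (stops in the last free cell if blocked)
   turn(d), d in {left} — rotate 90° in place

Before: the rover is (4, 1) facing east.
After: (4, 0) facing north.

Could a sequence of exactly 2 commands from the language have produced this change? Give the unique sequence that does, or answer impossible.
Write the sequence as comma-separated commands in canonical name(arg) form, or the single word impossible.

key: order matters: swapping turn(left) and back(3) lands elsewhere
t0: (4, 1) facing east
1. turn(left) → (4, 1) facing north
2. back(3) → (4, 0) facing north
no rival 2-sequence matches.

turn(left), back(3)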